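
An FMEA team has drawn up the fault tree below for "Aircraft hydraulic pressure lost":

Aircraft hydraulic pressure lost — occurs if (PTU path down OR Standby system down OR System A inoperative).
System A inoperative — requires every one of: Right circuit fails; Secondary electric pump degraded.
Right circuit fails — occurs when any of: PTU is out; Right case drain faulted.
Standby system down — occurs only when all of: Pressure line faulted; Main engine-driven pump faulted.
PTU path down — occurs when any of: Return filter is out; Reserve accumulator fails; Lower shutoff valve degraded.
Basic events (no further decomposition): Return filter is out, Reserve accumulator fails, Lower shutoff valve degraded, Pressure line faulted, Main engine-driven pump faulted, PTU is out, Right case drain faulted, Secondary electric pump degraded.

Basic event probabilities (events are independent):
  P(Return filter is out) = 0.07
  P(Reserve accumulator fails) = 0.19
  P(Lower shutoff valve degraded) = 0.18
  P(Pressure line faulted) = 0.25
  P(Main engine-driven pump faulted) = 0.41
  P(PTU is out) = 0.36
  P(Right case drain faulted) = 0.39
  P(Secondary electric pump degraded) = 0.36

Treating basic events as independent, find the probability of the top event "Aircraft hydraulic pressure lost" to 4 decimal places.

P(PTU path down) [OR] = 1 − (1−0.07) × (1−0.19) × (1−0.18) = 0.382294
P(Standby system down) [AND] = 0.25 × 0.41 = 0.102500
P(Right circuit fails) [OR] = 1 − (1−0.36) × (1−0.39) = 0.609600
P(System A inoperative) [AND] = 0.609600 × 0.36 = 0.219456
P(Aircraft hydraulic pressure lost) [OR] = 1 − (1−0.382294) × (1−0.102500) × (1−0.219456) = 0.567273
Rounded to 4 decimal places: P(Aircraft hydraulic pressure lost) ≈ 0.5673.

0.5673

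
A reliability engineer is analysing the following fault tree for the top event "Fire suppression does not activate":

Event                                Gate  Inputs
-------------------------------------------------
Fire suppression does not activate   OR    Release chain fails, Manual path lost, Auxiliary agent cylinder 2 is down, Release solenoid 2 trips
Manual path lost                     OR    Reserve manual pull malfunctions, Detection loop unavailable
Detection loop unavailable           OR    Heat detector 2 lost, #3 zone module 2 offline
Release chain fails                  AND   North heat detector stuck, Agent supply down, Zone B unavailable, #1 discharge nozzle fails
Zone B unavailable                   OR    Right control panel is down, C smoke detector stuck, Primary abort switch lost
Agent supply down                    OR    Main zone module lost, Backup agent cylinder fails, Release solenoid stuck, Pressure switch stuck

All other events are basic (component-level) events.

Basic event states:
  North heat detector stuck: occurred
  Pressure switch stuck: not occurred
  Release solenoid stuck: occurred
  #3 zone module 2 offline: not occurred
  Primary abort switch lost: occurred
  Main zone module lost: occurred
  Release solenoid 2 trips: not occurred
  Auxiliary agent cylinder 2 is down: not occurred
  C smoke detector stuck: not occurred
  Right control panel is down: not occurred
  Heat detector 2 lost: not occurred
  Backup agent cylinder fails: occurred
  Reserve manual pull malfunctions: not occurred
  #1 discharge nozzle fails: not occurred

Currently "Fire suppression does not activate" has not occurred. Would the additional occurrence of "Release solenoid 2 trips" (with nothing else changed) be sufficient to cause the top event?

Yes

Counterfactual: set "Release solenoid 2 trips" to occurred.
Agent supply down [OR]: Main zone module lost=occurs, Backup agent cylinder fails=occurs, Release solenoid stuck=occurs, Pressure switch stuck=not → at least one input occurs → occurs.
Zone B unavailable [OR]: Right control panel is down=not, C smoke detector stuck=not, Primary abort switch lost=occurs → at least one input occurs → occurs.
Release chain fails [AND]: North heat detector stuck=occurs, Agent supply down=occurs, Zone B unavailable=occurs, #1 discharge nozzle fails=not → not all inputs occur → does not occur.
Detection loop unavailable [OR]: Heat detector 2 lost=not, #3 zone module 2 offline=not → no input occurs → does not occur.
Manual path lost [OR]: Reserve manual pull malfunctions=not, Detection loop unavailable=not → no input occurs → does not occur.
Fire suppression does not activate [OR]: Release chain fails=not, Manual path lost=not, Auxiliary agent cylinder 2 is down=not, Release solenoid 2 trips=occurs → at least one input occurs → occurs.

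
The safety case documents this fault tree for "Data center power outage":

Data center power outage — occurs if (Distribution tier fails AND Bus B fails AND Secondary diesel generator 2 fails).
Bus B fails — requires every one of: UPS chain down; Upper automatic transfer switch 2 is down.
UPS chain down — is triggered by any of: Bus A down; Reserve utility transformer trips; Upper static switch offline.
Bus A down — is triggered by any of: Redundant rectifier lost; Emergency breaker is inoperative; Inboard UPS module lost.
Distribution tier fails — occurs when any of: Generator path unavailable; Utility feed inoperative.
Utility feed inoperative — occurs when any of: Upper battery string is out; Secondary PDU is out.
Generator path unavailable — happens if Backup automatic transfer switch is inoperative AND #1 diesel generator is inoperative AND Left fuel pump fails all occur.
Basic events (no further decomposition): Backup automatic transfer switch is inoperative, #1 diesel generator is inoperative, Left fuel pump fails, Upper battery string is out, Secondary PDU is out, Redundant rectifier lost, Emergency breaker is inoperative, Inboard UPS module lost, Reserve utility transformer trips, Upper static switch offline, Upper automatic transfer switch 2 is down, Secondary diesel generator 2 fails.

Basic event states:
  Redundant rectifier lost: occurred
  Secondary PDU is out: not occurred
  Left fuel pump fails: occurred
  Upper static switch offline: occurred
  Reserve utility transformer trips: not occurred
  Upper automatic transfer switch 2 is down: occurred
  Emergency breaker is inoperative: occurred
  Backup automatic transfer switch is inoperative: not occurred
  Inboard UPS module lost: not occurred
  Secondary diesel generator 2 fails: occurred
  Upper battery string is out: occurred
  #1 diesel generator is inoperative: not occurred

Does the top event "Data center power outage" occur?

Generator path unavailable [AND]: Backup automatic transfer switch is inoperative=not, #1 diesel generator is inoperative=not, Left fuel pump fails=occurs → not all inputs occur → does not occur.
Utility feed inoperative [OR]: Upper battery string is out=occurs, Secondary PDU is out=not → at least one input occurs → occurs.
Distribution tier fails [OR]: Generator path unavailable=not, Utility feed inoperative=occurs → at least one input occurs → occurs.
Bus A down [OR]: Redundant rectifier lost=occurs, Emergency breaker is inoperative=occurs, Inboard UPS module lost=not → at least one input occurs → occurs.
UPS chain down [OR]: Bus A down=occurs, Reserve utility transformer trips=not, Upper static switch offline=occurs → at least one input occurs → occurs.
Bus B fails [AND]: UPS chain down=occurs, Upper automatic transfer switch 2 is down=occurs → all inputs occur → occurs.
Data center power outage [AND]: Distribution tier fails=occurs, Bus B fails=occurs, Secondary diesel generator 2 fails=occurs → all inputs occur → occurs.

Yes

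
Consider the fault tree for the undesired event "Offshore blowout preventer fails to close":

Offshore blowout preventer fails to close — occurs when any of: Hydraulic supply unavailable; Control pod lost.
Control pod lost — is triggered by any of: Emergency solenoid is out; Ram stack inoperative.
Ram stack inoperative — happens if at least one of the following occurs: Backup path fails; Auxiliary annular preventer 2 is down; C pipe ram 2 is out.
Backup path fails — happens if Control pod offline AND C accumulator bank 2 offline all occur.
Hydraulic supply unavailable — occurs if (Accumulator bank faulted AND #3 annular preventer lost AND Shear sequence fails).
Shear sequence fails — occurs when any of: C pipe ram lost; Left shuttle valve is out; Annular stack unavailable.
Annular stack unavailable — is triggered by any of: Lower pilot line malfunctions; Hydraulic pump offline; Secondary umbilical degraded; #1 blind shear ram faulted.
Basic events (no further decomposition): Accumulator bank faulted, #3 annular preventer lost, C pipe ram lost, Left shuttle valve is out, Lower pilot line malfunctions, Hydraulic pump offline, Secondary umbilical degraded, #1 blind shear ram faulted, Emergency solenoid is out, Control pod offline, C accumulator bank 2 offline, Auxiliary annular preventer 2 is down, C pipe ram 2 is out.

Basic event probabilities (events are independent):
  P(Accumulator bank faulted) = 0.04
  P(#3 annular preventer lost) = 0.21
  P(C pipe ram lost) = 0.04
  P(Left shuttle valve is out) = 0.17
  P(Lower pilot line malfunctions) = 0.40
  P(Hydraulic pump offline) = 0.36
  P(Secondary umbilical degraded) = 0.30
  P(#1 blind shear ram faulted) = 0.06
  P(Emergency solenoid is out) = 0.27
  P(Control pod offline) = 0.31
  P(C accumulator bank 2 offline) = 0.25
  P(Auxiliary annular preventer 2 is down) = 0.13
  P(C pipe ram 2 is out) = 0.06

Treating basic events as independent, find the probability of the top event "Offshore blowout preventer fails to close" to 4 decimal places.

P(Annular stack unavailable) [OR] = 1 − (1−0.40) × (1−0.36) × (1−0.30) × (1−0.06) = 0.747328
P(Shear sequence fails) [OR] = 1 − (1−0.04) × (1−0.17) × (1−0.747328) = 0.798671
P(Hydraulic supply unavailable) [AND] = 0.04 × 0.21 × 0.798671 = 0.006709
P(Backup path fails) [AND] = 0.31 × 0.25 = 0.077500
P(Ram stack inoperative) [OR] = 1 − (1−0.077500) × (1−0.13) × (1−0.06) = 0.245580
P(Control pod lost) [OR] = 1 − (1−0.27) × (1−0.245580) = 0.449273
P(Offshore blowout preventer fails to close) [OR] = 1 − (1−0.006709) × (1−0.449273) = 0.452968
Rounded to 4 decimal places: P(Offshore blowout preventer fails to close) ≈ 0.4530.

0.4530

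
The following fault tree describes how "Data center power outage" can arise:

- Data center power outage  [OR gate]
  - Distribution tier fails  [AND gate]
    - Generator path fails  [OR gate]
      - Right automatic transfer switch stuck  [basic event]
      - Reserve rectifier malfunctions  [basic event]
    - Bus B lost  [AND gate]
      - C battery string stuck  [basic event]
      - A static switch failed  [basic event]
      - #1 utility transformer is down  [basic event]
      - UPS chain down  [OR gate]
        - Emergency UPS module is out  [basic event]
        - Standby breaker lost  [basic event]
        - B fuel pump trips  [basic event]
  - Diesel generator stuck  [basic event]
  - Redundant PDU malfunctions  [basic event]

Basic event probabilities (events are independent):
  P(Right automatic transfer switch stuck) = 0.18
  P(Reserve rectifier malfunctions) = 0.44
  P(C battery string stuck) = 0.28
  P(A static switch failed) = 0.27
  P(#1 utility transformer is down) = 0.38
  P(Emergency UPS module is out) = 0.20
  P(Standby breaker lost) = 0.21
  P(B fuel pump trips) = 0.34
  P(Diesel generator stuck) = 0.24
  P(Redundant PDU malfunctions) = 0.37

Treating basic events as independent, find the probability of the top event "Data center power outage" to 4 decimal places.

P(Generator path fails) [OR] = 1 − (1−0.18) × (1−0.44) = 0.540800
P(UPS chain down) [OR] = 1 − (1−0.20) × (1−0.21) × (1−0.34) = 0.582880
P(Bus B lost) [AND] = 0.28 × 0.27 × 0.38 × 0.582880 = 0.016745
P(Distribution tier fails) [AND] = 0.540800 × 0.016745 = 0.009056
P(Data center power outage) [OR] = 1 − (1−0.009056) × (1−0.24) × (1−0.37) = 0.525536
Rounded to 4 decimal places: P(Data center power outage) ≈ 0.5255.

0.5255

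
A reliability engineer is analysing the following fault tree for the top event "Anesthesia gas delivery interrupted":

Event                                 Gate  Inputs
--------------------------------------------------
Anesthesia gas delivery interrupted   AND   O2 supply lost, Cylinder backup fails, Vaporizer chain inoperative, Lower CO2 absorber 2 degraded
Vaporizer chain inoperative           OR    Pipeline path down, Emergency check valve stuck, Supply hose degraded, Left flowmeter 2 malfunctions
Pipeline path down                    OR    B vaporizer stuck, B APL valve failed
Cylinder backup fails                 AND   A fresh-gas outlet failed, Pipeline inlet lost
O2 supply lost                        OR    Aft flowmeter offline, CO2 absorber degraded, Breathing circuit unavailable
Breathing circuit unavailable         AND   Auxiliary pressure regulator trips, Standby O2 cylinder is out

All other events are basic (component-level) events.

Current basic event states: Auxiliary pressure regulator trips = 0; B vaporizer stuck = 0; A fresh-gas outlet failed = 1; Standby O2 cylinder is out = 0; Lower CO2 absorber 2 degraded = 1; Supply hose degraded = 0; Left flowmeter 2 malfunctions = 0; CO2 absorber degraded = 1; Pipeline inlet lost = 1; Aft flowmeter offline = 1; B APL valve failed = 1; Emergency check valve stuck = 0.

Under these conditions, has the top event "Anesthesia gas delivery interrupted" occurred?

Yes

Breathing circuit unavailable [AND]: Auxiliary pressure regulator trips=not, Standby O2 cylinder is out=not → not all inputs occur → does not occur.
O2 supply lost [OR]: Aft flowmeter offline=occurs, CO2 absorber degraded=occurs, Breathing circuit unavailable=not → at least one input occurs → occurs.
Cylinder backup fails [AND]: A fresh-gas outlet failed=occurs, Pipeline inlet lost=occurs → all inputs occur → occurs.
Pipeline path down [OR]: B vaporizer stuck=not, B APL valve failed=occurs → at least one input occurs → occurs.
Vaporizer chain inoperative [OR]: Pipeline path down=occurs, Emergency check valve stuck=not, Supply hose degraded=not, Left flowmeter 2 malfunctions=not → at least one input occurs → occurs.
Anesthesia gas delivery interrupted [AND]: O2 supply lost=occurs, Cylinder backup fails=occurs, Vaporizer chain inoperative=occurs, Lower CO2 absorber 2 degraded=occurs → all inputs occur → occurs.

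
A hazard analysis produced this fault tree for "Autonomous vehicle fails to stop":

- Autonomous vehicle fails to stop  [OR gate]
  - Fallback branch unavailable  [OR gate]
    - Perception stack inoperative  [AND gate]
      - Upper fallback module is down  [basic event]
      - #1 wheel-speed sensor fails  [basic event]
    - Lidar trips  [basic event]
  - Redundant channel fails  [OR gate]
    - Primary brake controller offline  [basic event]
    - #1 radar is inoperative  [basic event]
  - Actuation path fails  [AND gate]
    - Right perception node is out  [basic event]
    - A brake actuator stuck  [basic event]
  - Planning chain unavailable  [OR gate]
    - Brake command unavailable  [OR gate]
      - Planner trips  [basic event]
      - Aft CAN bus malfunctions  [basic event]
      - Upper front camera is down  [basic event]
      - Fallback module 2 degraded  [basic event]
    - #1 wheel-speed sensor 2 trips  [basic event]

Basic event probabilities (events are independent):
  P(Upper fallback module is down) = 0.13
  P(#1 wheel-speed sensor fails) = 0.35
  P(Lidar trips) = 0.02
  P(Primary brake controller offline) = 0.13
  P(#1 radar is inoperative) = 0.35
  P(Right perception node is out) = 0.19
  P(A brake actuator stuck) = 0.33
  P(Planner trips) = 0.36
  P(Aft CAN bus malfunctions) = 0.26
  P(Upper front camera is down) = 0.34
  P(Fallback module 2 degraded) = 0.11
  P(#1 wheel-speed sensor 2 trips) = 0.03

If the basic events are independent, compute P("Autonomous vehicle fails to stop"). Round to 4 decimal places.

P(Perception stack inoperative) [AND] = 0.13 × 0.35 = 0.045500
P(Fallback branch unavailable) [OR] = 1 − (1−0.045500) × (1−0.02) = 0.064590
P(Redundant channel fails) [OR] = 1 − (1−0.13) × (1−0.35) = 0.434500
P(Actuation path fails) [AND] = 0.19 × 0.33 = 0.062700
P(Brake command unavailable) [OR] = 1 − (1−0.36) × (1−0.26) × (1−0.34) × (1−0.11) = 0.721807
P(Planning chain unavailable) [OR] = 1 − (1−0.721807) × (1−0.03) = 0.730153
P(Autonomous vehicle fails to stop) [OR] = 1 − (1−0.064590) × (1−0.434500) × (1−0.062700) × (1−0.730153) = 0.866208
Rounded to 4 decimal places: P(Autonomous vehicle fails to stop) ≈ 0.8662.

0.8662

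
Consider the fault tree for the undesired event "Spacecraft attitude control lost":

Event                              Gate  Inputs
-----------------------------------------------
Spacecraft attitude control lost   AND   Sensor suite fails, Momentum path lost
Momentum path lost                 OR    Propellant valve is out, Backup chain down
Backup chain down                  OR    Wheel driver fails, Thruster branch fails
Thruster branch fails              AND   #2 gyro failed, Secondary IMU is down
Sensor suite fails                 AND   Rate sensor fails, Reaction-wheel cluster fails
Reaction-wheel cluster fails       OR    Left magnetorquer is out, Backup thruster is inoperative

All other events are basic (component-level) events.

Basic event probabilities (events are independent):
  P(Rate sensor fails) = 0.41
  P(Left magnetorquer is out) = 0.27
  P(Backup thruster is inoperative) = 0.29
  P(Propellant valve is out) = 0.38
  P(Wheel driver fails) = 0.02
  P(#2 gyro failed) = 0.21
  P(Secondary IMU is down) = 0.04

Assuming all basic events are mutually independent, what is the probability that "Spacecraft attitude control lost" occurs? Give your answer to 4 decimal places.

P(Reaction-wheel cluster fails) [OR] = 1 − (1−0.27) × (1−0.29) = 0.481700
P(Sensor suite fails) [AND] = 0.41 × 0.481700 = 0.197497
P(Thruster branch fails) [AND] = 0.21 × 0.04 = 0.008400
P(Backup chain down) [OR] = 1 − (1−0.02) × (1−0.008400) = 0.028232
P(Momentum path lost) [OR] = 1 − (1−0.38) × (1−0.028232) = 0.397504
P(Spacecraft attitude control lost) [AND] = 0.197497 × 0.397504 = 0.078506
Rounded to 4 decimal places: P(Spacecraft attitude control lost) ≈ 0.0785.

0.0785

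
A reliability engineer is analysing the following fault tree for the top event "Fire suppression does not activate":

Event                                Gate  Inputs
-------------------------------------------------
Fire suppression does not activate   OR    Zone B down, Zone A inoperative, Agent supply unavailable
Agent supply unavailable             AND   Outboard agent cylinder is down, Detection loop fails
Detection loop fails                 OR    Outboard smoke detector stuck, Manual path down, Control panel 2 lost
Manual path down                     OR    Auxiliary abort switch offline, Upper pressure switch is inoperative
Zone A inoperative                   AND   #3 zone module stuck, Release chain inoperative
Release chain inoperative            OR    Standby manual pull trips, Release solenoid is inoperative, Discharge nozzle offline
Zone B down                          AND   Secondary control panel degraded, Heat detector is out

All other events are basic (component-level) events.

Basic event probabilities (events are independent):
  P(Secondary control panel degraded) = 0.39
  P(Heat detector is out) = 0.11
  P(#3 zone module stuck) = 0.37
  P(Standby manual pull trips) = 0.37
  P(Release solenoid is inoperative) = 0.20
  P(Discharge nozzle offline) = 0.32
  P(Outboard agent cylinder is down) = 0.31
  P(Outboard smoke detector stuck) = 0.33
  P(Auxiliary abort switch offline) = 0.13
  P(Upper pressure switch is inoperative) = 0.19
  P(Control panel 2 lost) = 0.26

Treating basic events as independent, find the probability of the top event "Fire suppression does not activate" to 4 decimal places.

P(Zone B down) [AND] = 0.39 × 0.11 = 0.042900
P(Release chain inoperative) [OR] = 1 − (1−0.37) × (1−0.20) × (1−0.32) = 0.657280
P(Zone A inoperative) [AND] = 0.37 × 0.657280 = 0.243194
P(Manual path down) [OR] = 1 − (1−0.13) × (1−0.19) = 0.295300
P(Detection loop fails) [OR] = 1 − (1−0.33) × (1−0.295300) × (1−0.26) = 0.650610
P(Agent supply unavailable) [AND] = 0.31 × 0.650610 = 0.201689
P(Fire suppression does not activate) [OR] = 1 − (1−0.042900) × (1−0.243194) × (1−0.201689) = 0.421752
Rounded to 4 decimal places: P(Fire suppression does not activate) ≈ 0.4218.

0.4218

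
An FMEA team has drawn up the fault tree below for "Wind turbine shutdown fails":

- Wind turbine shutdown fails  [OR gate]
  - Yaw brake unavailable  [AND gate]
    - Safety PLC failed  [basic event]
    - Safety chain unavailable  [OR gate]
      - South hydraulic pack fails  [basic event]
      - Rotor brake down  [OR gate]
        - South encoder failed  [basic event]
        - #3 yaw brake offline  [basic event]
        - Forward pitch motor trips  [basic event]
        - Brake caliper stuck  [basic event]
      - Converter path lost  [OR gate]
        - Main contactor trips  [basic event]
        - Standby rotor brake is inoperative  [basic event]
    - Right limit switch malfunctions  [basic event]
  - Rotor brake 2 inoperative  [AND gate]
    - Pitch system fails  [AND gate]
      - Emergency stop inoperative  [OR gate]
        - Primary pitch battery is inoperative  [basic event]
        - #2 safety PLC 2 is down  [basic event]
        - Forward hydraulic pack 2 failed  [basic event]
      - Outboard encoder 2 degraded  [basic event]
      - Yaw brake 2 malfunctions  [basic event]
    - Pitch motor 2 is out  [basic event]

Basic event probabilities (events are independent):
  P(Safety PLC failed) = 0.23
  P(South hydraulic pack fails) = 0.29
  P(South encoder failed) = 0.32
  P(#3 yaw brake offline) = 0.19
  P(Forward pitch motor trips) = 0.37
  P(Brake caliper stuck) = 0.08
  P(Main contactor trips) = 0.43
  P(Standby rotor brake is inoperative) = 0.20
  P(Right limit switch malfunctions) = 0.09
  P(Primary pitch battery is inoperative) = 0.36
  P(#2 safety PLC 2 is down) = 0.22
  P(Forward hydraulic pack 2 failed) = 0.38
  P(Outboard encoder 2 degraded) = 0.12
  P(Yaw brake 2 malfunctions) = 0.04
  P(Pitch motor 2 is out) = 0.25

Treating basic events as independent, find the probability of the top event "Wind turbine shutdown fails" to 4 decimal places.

0.0194

P(Rotor brake down) [OR] = 1 − (1−0.32) × (1−0.19) × (1−0.37) × (1−0.08) = 0.680756
P(Converter path lost) [OR] = 1 − (1−0.43) × (1−0.20) = 0.544000
P(Safety chain unavailable) [OR] = 1 − (1−0.29) × (1−0.680756) × (1−0.544000) = 0.896642
P(Yaw brake unavailable) [AND] = 0.23 × 0.896642 × 0.09 = 0.018560
P(Emergency stop inoperative) [OR] = 1 − (1−0.36) × (1−0.22) × (1−0.38) = 0.690496
P(Pitch system fails) [AND] = 0.690496 × 0.12 × 0.04 = 0.003314
P(Rotor brake 2 inoperative) [AND] = 0.003314 × 0.25 = 0.000829
P(Wind turbine shutdown fails) [OR] = 1 − (1−0.018560) × (1−0.000829) = 0.019374
Rounded to 4 decimal places: P(Wind turbine shutdown fails) ≈ 0.0194.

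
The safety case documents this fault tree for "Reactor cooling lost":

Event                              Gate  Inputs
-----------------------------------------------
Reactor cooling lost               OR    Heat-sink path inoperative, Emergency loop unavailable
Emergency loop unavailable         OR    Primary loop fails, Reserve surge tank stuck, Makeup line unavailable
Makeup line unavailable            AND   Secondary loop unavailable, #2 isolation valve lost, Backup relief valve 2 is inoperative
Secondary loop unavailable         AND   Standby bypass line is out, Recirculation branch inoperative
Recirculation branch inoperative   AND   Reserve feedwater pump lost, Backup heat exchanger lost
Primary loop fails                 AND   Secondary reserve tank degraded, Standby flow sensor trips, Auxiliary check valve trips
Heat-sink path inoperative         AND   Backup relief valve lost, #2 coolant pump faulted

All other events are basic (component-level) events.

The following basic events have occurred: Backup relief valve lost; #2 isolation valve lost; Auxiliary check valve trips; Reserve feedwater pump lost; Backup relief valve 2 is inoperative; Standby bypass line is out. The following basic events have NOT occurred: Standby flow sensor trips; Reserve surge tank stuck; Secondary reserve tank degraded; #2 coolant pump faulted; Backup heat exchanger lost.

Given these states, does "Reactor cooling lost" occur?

No

Heat-sink path inoperative [AND]: Backup relief valve lost=occurs, #2 coolant pump faulted=not → not all inputs occur → does not occur.
Primary loop fails [AND]: Secondary reserve tank degraded=not, Standby flow sensor trips=not, Auxiliary check valve trips=occurs → not all inputs occur → does not occur.
Recirculation branch inoperative [AND]: Reserve feedwater pump lost=occurs, Backup heat exchanger lost=not → not all inputs occur → does not occur.
Secondary loop unavailable [AND]: Standby bypass line is out=occurs, Recirculation branch inoperative=not → not all inputs occur → does not occur.
Makeup line unavailable [AND]: Secondary loop unavailable=not, #2 isolation valve lost=occurs, Backup relief valve 2 is inoperative=occurs → not all inputs occur → does not occur.
Emergency loop unavailable [OR]: Primary loop fails=not, Reserve surge tank stuck=not, Makeup line unavailable=not → no input occurs → does not occur.
Reactor cooling lost [OR]: Heat-sink path inoperative=not, Emergency loop unavailable=not → no input occurs → does not occur.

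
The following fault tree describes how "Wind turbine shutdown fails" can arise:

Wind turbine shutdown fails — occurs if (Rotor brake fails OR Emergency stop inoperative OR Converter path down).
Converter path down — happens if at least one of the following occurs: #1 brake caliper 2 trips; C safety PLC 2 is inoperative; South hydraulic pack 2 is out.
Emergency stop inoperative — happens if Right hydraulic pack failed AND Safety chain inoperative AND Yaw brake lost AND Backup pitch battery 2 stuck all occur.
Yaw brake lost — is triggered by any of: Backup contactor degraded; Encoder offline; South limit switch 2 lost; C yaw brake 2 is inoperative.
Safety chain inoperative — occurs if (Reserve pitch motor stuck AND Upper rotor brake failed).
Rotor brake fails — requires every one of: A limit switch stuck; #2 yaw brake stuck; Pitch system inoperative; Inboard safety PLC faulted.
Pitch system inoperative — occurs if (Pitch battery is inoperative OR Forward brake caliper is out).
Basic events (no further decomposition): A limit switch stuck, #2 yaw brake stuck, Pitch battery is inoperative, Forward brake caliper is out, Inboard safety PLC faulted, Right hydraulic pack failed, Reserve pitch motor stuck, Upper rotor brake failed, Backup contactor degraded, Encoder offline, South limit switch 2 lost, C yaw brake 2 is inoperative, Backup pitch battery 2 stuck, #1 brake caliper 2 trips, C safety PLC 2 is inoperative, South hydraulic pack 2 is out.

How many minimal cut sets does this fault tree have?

9

Pitch system inoperative [OR]: union of children's cut sets → 2 cut set(s).
Rotor brake fails [AND]: one cut set from each child combined → 1 × 1 × 2 × 1 = 2 cut set(s).
Safety chain inoperative [AND]: one cut set from each child combined → 1 × 1 = 1 cut set(s).
Yaw brake lost [OR]: union of children's cut sets → 4 cut set(s).
Emergency stop inoperative [AND]: one cut set from each child combined → 1 × 1 × 4 × 1 = 4 cut set(s).
Converter path down [OR]: union of children's cut sets → 3 cut set(s).
Wind turbine shutdown fails [OR]: union of children's cut sets → 9 cut set(s).
Minimal cut sets: {#2 yaw brake stuck, A limit switch stuck, Inboard safety PLC faulted, Pitch battery is inoperative}; {#2 yaw brake stuck, A limit switch stuck, Forward brake caliper is out, Inboard safety PLC faulted}; {Backup contactor degraded, Backup pitch battery 2 stuck, Reserve pitch motor stuck, Right hydraulic pack failed, Upper rotor brake failed}; {Backup pitch battery 2 stuck, Encoder offline, Reserve pitch motor stuck, Right hydraulic pack failed, Upper rotor brake failed}; {Backup pitch battery 2 stuck, Reserve pitch motor stuck, Right hydraulic pack failed, South limit switch 2 lost, Upper rotor brake failed}; {Backup pitch battery 2 stuck, C yaw brake 2 is inoperative, Reserve pitch motor stuck, Right hydraulic pack failed, Upper rotor brake failed}; {#1 brake caliper 2 trips}; {C safety PLC 2 is inoperative}; {South hydraulic pack 2 is out}.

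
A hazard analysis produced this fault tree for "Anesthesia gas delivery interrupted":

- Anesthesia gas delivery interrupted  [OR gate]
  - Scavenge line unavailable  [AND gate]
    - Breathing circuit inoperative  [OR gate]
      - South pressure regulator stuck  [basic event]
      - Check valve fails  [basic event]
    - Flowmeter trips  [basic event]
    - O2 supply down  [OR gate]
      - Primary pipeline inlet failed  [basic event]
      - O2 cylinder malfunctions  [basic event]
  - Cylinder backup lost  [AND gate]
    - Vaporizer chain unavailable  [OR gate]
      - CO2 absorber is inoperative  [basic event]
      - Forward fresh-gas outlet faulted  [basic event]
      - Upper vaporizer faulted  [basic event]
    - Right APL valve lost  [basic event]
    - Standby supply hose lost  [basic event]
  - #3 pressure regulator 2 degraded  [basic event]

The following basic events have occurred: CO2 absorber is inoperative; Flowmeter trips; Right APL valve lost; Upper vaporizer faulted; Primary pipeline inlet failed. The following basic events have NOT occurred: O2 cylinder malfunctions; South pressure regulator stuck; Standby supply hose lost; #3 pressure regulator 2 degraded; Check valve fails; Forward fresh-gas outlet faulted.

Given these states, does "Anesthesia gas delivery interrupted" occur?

No

Breathing circuit inoperative [OR]: South pressure regulator stuck=not, Check valve fails=not → no input occurs → does not occur.
O2 supply down [OR]: Primary pipeline inlet failed=occurs, O2 cylinder malfunctions=not → at least one input occurs → occurs.
Scavenge line unavailable [AND]: Breathing circuit inoperative=not, Flowmeter trips=occurs, O2 supply down=occurs → not all inputs occur → does not occur.
Vaporizer chain unavailable [OR]: CO2 absorber is inoperative=occurs, Forward fresh-gas outlet faulted=not, Upper vaporizer faulted=occurs → at least one input occurs → occurs.
Cylinder backup lost [AND]: Vaporizer chain unavailable=occurs, Right APL valve lost=occurs, Standby supply hose lost=not → not all inputs occur → does not occur.
Anesthesia gas delivery interrupted [OR]: Scavenge line unavailable=not, Cylinder backup lost=not, #3 pressure regulator 2 degraded=not → no input occurs → does not occur.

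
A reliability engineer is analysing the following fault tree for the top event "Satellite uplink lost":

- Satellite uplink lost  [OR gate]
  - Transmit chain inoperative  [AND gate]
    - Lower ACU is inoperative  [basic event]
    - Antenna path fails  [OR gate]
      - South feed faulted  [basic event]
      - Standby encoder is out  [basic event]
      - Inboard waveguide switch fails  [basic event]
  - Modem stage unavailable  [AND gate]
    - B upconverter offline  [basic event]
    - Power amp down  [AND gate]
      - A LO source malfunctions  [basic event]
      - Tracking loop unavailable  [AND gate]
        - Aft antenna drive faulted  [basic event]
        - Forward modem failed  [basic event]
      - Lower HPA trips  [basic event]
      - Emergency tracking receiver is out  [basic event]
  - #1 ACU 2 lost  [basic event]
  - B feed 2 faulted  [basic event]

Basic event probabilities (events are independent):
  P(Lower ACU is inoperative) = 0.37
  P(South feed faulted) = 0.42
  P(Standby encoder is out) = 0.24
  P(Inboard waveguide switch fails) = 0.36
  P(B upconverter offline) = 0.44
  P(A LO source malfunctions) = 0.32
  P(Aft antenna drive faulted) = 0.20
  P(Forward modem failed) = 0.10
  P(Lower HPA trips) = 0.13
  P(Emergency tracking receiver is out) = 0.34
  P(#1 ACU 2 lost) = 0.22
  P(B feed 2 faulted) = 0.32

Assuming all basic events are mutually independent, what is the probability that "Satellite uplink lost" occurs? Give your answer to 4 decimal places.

0.6105

P(Antenna path fails) [OR] = 1 − (1−0.42) × (1−0.24) × (1−0.36) = 0.717888
P(Transmit chain inoperative) [AND] = 0.37 × 0.717888 = 0.265619
P(Tracking loop unavailable) [AND] = 0.20 × 0.10 = 0.020000
P(Power amp down) [AND] = 0.32 × 0.020000 × 0.13 × 0.34 = 0.000283
P(Modem stage unavailable) [AND] = 0.44 × 0.000283 = 0.000125
P(Satellite uplink lost) [OR] = 1 − (1−0.265619) × (1−0.000125) × (1−0.22) × (1−0.32) = 0.610533
Rounded to 4 decimal places: P(Satellite uplink lost) ≈ 0.6105.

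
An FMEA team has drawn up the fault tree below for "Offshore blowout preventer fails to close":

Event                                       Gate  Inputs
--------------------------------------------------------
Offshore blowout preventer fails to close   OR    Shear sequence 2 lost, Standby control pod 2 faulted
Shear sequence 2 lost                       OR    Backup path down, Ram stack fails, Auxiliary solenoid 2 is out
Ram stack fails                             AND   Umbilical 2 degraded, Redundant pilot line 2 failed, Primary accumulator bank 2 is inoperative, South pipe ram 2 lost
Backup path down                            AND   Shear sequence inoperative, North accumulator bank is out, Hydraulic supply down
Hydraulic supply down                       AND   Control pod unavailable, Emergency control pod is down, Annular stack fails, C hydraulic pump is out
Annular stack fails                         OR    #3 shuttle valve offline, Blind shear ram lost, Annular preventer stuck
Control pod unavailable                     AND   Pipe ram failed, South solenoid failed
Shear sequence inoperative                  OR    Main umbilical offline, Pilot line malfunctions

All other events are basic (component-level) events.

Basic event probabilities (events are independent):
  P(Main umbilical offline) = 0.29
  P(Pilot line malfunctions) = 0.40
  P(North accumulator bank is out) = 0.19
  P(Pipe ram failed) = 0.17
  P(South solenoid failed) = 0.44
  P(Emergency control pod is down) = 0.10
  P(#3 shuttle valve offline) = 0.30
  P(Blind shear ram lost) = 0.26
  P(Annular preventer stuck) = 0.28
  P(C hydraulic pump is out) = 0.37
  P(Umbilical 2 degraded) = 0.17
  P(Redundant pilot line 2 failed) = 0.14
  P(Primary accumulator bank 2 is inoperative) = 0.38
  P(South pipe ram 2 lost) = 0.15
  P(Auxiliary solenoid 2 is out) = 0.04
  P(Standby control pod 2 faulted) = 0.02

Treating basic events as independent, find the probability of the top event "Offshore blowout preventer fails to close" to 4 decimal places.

0.0607

P(Shear sequence inoperative) [OR] = 1 − (1−0.29) × (1−0.40) = 0.574000
P(Control pod unavailable) [AND] = 0.17 × 0.44 = 0.074800
P(Annular stack fails) [OR] = 1 − (1−0.30) × (1−0.26) × (1−0.28) = 0.627040
P(Hydraulic supply down) [AND] = 0.074800 × 0.10 × 0.627040 × 0.37 = 0.001735
P(Backup path down) [AND] = 0.574000 × 0.19 × 0.001735 = 0.000189
P(Ram stack fails) [AND] = 0.17 × 0.14 × 0.38 × 0.15 = 0.001357
P(Shear sequence 2 lost) [OR] = 1 − (1−0.000189) × (1−0.001357) × (1−0.04) = 0.041484
P(Offshore blowout preventer fails to close) [OR] = 1 − (1−0.041484) × (1−0.02) = 0.060654
Rounded to 4 decimal places: P(Offshore blowout preventer fails to close) ≈ 0.0607.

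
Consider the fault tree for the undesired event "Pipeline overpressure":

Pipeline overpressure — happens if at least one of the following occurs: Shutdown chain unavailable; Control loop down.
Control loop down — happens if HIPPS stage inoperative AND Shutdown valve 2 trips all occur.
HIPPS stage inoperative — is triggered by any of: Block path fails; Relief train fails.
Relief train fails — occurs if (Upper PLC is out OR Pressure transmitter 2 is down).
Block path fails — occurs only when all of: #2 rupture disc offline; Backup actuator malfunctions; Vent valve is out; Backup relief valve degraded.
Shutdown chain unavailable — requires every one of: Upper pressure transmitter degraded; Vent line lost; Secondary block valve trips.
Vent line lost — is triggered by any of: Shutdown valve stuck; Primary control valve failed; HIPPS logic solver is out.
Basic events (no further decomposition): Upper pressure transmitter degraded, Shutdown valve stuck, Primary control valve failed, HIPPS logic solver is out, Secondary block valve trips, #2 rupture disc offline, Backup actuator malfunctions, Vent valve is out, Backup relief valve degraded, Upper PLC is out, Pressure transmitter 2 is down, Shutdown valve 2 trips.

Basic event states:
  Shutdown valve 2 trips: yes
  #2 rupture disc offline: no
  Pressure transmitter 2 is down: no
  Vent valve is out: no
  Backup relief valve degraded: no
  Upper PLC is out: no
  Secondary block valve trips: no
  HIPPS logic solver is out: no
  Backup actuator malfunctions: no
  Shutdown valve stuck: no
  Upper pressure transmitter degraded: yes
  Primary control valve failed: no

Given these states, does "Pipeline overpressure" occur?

Vent line lost [OR]: Shutdown valve stuck=not, Primary control valve failed=not, HIPPS logic solver is out=not → no input occurs → does not occur.
Shutdown chain unavailable [AND]: Upper pressure transmitter degraded=occurs, Vent line lost=not, Secondary block valve trips=not → not all inputs occur → does not occur.
Block path fails [AND]: #2 rupture disc offline=not, Backup actuator malfunctions=not, Vent valve is out=not, Backup relief valve degraded=not → not all inputs occur → does not occur.
Relief train fails [OR]: Upper PLC is out=not, Pressure transmitter 2 is down=not → no input occurs → does not occur.
HIPPS stage inoperative [OR]: Block path fails=not, Relief train fails=not → no input occurs → does not occur.
Control loop down [AND]: HIPPS stage inoperative=not, Shutdown valve 2 trips=occurs → not all inputs occur → does not occur.
Pipeline overpressure [OR]: Shutdown chain unavailable=not, Control loop down=not → no input occurs → does not occur.

No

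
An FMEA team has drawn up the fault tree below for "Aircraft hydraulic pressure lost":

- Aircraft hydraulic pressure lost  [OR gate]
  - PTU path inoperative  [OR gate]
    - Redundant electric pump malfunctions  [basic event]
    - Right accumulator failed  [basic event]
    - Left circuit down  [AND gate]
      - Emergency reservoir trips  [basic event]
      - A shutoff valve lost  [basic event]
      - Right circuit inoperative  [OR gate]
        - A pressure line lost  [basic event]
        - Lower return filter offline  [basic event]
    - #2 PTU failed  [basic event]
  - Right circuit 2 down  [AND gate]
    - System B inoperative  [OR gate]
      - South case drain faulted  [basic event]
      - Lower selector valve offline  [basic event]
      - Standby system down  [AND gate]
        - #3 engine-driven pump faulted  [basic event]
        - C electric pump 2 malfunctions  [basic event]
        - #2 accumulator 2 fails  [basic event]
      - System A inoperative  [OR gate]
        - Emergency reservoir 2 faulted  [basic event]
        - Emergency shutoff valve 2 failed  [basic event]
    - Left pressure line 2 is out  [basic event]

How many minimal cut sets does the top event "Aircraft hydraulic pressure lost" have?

10

Right circuit inoperative [OR]: union of children's cut sets → 2 cut set(s).
Left circuit down [AND]: one cut set from each child combined → 1 × 1 × 2 = 2 cut set(s).
PTU path inoperative [OR]: union of children's cut sets → 5 cut set(s).
Standby system down [AND]: one cut set from each child combined → 1 × 1 × 1 = 1 cut set(s).
System A inoperative [OR]: union of children's cut sets → 2 cut set(s).
System B inoperative [OR]: union of children's cut sets → 5 cut set(s).
Right circuit 2 down [AND]: one cut set from each child combined → 5 × 1 = 5 cut set(s).
Aircraft hydraulic pressure lost [OR]: union of children's cut sets → 10 cut set(s).
Minimal cut sets: {Redundant electric pump malfunctions}; {Right accumulator failed}; {A pressure line lost, A shutoff valve lost, Emergency reservoir trips}; {A shutoff valve lost, Emergency reservoir trips, Lower return filter offline}; {#2 PTU failed}; {Left pressure line 2 is out, South case drain faulted}; {Left pressure line 2 is out, Lower selector valve offline}; {#2 accumulator 2 fails, #3 engine-driven pump faulted, C electric pump 2 malfunctions, Left pressure line 2 is out}; {Emergency reservoir 2 faulted, Left pressure line 2 is out}; {Emergency shutoff valve 2 failed, Left pressure line 2 is out}.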